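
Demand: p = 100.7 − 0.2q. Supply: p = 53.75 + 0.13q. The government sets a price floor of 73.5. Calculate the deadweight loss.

6.49

Competitive equilibrium: 100.7 − 0.2q = 53.75 + 0.13q → q* = 142.2727, p* = 72.2455.
At the floor p = 73.5, quantity demanded = (100.7 − 73.5)/0.2 = 136.
Sellers' marginal cost at q' = 136: 53.75 + 0.13·136 = 71.43.
Δq = 142.2727 − 136 = 6.2727; wedge = 73.5 − 71.43 = 2.07.
The triangle = ½ × 6.2727 × 2.07 = 6.49.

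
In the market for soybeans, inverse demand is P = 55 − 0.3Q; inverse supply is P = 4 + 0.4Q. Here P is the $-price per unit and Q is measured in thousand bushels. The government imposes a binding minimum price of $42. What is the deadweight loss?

Competitive equilibrium: 55 − 0.3Q = 4 + 0.4Q → Q* = 72.8571, P* = 33.1429.
At the floor P = 42, quantity demanded = (55 − 42)/0.3 = 43.3333.
Sellers' marginal cost at Q' = 43.3333: 4 + 0.4·43.3333 = 21.3333.
ΔQ = 72.8571 − 43.3333 = 29.5238; wedge = 42 − 21.3333 = 20.6667.
Deadweight loss = ½ × 29.5238 × 20.6667 = $305.08 thousand.

$305.08 thousand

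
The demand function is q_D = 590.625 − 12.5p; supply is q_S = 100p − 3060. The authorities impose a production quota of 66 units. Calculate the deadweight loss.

In inverse form: demand p = 47.25 − 0.08q, supply p = 30.6 + 0.01q.
Competitive equilibrium: 47.25 − 0.08q = 30.6 + 0.01q → q* = 185, p* = 32.45.
At q = 66: demand price = 47.25 − 0.08·66 = 41.97; supply price = 30.6 + 0.01·66 = 31.26.
Δq = 185 − 66 = 119; wedge = 41.97 − 31.26 = 10.71.
Deadweight loss = ½ × 119 × 10.71 = 637.245.

637.245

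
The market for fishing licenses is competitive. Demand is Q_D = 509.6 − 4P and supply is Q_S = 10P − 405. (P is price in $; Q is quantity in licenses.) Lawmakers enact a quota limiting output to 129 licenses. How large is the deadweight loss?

$2490.09

In inverse form: demand P = 127.4 − 0.25Q, supply P = 40.5 + 0.1Q.
Competitive equilibrium: 127.4 − 0.25Q = 40.5 + 0.1Q → Q* = 248.2857, P* = 65.3286.
At Q = 129: demand price = 127.4 − 0.25·129 = 95.15; supply price = 40.5 + 0.1·129 = 53.4.
ΔQ = 248.2857 − 129 = 119.2857; wedge = 95.15 − 53.4 = 41.75.
Welfare loss = ½ × 119.2857 × 41.75 = $2490.09.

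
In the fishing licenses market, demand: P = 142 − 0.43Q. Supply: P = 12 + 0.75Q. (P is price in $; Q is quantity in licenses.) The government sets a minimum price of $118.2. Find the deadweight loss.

Competitive equilibrium: 142 − 0.43Q = 12 + 0.75Q → Q* = 110.1695, P* = 94.6271.
At the floor P = 118.2, quantity demanded = (142 − 118.2)/0.43 = 55.3488.
Sellers' marginal cost at Q' = 55.3488: 12 + 0.75·55.3488 = 53.5116.
ΔQ = 110.1695 − 55.3488 = 54.8207; wedge = 118.2 − 53.5116 = 64.6884.
Deadweight loss = ½ × 54.8207 × 64.6884 = $1773.13.

$1773.13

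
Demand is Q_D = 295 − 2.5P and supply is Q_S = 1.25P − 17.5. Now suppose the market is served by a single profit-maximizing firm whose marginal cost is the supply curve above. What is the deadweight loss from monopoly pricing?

In inverse form: demand P = 118 − 0.4Q, supply P = 14 + 0.8Q.
Competitive equilibrium: 118 − 0.4Q = 14 + 0.8Q → Q* = 86.6667, P* = 83.3333.
Marginal revenue: MR = 118 − 0.8Q. Set MR = MC: 118 − 0.8Q = 14 + 0.8Q → Q_m = 65.
Price P_m = 118 − 0.4·65 = 92; MC(Q_m) = 14 + 0.8·65 = 66.
Competitive Q* = 86.6667, so ΔQ = 21.6667; wedge = 92 − 66 = 26.
The triangle = ½ × 21.6667 × 26 = 281.67.

281.67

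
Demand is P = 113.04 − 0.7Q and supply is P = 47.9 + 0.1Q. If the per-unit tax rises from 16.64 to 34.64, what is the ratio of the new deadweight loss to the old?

Competitive equilibrium: 113.04 − 0.7Q = 47.9 + 0.1Q → Q* = 81.425, P* = 56.0425.
For a per-unit tax t: ΔQ = t/0.8, so DWL = ½·t·(t/0.8) = t²/1.6.
At t = 16.64: DWL = 173.056. At t = 34.64: DWL = 749.956.
Ratio = (34.64/16.64)² = 4.334.

4.334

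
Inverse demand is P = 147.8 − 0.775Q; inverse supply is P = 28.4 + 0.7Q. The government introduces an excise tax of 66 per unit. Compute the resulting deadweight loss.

Competitive equilibrium: 147.8 − 0.775Q = 28.4 + 0.7Q → Q* = 80.9492, P* = 85.0644.
With the tax, the buyer price exceeds the seller price by 66: (147.8 − 0.775Q) − (28.4 + 0.7Q) = 66 → Q' = 36.2034.
ΔQ = 80.9492 − 36.2034 = 44.7458; the wedge equals the tax, 66.
DWL = ½ × 44.7458 × 66 = 1476.61.

1476.61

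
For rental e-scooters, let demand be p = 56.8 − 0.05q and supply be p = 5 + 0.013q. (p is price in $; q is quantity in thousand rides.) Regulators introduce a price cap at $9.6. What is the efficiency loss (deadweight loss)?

$6910.35 thousand

Competitive equilibrium: 56.8 − 0.05q = 5 + 0.013q → q* = 822.2222, p* = 15.6889.
At the ceiling p = 9.6, quantity supplied = (9.6 − 5)/0.013 = 353.8462.
Willingness to pay at q' = 353.8462: 56.8 − 0.05·353.8462 = 39.1077.
Δq = 822.2222 − 353.8462 = 468.376; wedge = 39.1077 − 9.6 = 29.5077.
Deadweight loss = ½ × 468.376 × 29.5077 = $6910.35 thousand.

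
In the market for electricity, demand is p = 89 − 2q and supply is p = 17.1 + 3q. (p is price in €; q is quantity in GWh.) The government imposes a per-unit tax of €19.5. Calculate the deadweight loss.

€38.025

Competitive equilibrium: 89 − 2q = 17.1 + 3q → q* = 14.38, p* = 60.24.
With the tax, the buyer price exceeds the seller price by 19.5: (89 − 2q) − (17.1 + 3q) = 19.5 → q' = 10.48.
Δq = 14.38 − 10.48 = 3.9; the wedge equals the tax, 19.5.
The triangle = ½ × 3.9 × 19.5 = €38.025.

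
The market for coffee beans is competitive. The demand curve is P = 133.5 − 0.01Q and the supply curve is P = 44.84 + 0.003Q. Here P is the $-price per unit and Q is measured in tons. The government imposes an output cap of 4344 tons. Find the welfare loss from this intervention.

Competitive equilibrium: 133.5 − 0.01Q = 44.84 + 0.003Q → Q* = 6820, P* = 65.3.
At Q = 4344: demand price = 133.5 − 0.01·4344 = 90.06; supply price = 44.84 + 0.003·4344 = 57.872.
ΔQ = 6820 − 4344 = 2476; wedge = 90.06 − 57.872 = 32.188.
Welfare loss = ½ × 2476 × 32.188 = $39848.744.

$39848.744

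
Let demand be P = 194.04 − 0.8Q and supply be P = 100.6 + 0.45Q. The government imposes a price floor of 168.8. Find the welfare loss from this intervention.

1166.51

Competitive equilibrium: 194.04 − 0.8Q = 100.6 + 0.45Q → Q* = 74.752, P* = 134.2384.
At the floor P = 168.8, quantity demanded = (194.04 − 168.8)/0.8 = 31.55.
Sellers' marginal cost at Q' = 31.55: 100.6 + 0.45·31.55 = 114.7975.
ΔQ = 74.752 − 31.55 = 43.202; wedge = 168.8 − 114.7975 = 54.0025.
Deadweight loss = ½ × 43.202 × 54.0025 = 1166.51.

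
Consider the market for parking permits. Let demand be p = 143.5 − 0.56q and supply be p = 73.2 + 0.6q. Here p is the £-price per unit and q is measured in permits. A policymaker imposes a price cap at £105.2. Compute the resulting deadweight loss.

Competitive equilibrium: 143.5 − 0.56q = 73.2 + 0.6q → q* = 60.6034, p* = 109.5621.
At the ceiling p = 105.2, quantity supplied = (105.2 − 73.2)/0.6 = 53.3333.
Willingness to pay at q' = 53.3333: 143.5 − 0.56·53.3333 = 113.6334.
Δq = 60.6034 − 53.3333 = 7.2701; wedge = 113.6334 − 105.2 = 8.4334.
Deadweight loss = ½ × 7.2701 × 8.4334 = £30.66.

£30.66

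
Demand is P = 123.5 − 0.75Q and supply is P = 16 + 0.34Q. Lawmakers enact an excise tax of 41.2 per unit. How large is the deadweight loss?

Competitive equilibrium: 123.5 − 0.75Q = 16 + 0.34Q → Q* = 98.6239, P* = 49.5321.
With the tax, the buyer price exceeds the seller price by 41.2: (123.5 − 0.75Q) − (16 + 0.34Q) = 41.2 → Q' = 60.8257.
ΔQ = 98.6239 − 60.8257 = 37.7982; the wedge equals the tax, 41.2.
Welfare loss = ½ × 37.7982 × 41.2 = 778.64.

778.64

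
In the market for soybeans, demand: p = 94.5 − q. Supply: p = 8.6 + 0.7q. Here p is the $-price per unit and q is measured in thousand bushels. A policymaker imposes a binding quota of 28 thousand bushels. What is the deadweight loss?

Competitive equilibrium: 94.5 − q = 8.6 + 0.7q → q* = 50.5294, p* = 43.9706.
At q = 28: demand price = 94.5 − 1·28 = 66.5; supply price = 8.6 + 0.7·28 = 28.2.
Δq = 50.5294 − 28 = 22.5294; wedge = 66.5 − 28.2 = 38.3.
The triangle = ½ × 22.5294 × 38.3 = $431.44 thousand.

$431.44 thousand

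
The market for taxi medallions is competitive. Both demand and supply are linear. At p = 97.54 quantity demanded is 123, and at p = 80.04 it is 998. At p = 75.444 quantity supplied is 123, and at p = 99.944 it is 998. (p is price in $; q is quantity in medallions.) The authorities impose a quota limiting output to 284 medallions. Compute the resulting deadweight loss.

$2150.41

Demand slope = (80.04 − 97.54)/(998 − 123) = −0.02, so p = 100 − 0.02q.
Supply slope = (99.944 − 75.444)/(998 − 123) = 0.028, so p = 72 + 0.028q.
Competitive equilibrium: 100 − 0.02q = 72 + 0.028q → q* = 583.3333, p* = 88.3333.
At q = 284: demand price = 100 − 0.02·284 = 94.32; supply price = 72 + 0.028·284 = 79.952.
Δq = 583.3333 − 284 = 299.3333; wedge = 94.32 − 79.952 = 14.368.
The triangle = ½ × 299.3333 × 14.368 = $2150.41.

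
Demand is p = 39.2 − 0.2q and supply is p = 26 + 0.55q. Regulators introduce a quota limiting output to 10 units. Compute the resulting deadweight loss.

Competitive equilibrium: 39.2 − 0.2q = 26 + 0.55q → q* = 17.6, p* = 35.68.
At q = 10: demand price = 39.2 − 0.2·10 = 37.2; supply price = 26 + 0.55·10 = 31.5.
Δq = 17.6 − 10 = 7.6; wedge = 37.2 − 31.5 = 5.7.
DWL = ½ × 7.6 × 5.7 = 21.66.

21.66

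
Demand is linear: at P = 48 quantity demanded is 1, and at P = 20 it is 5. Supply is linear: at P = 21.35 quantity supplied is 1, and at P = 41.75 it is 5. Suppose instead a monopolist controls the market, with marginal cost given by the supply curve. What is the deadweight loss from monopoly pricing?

8.33

Demand slope = (20 − 48)/(5 − 1) = −7, so P = 55 − 7Q.
Supply slope = (41.75 − 21.35)/(5 − 1) = 5.1, so P = 16.25 + 5.1Q.
Competitive equilibrium: 55 − 7Q = 16.25 + 5.1Q → Q* = 3.2025, P* = 32.5826.
Marginal revenue: MR = 55 − 14Q. Set MR = MC: 55 − 14Q = 16.25 + 5.1Q → Q_m = 2.0288.
Price P_m = 55 − 7·2.0288 = 40.7984; MC(Q_m) = 16.25 + 5.1·2.0288 = 26.5969.
Competitive Q* = 3.2025, so ΔQ = 1.1737; wedge = 40.7984 − 26.5969 = 14.2015.
The triangle = ½ × 1.1737 × 14.2015 = 8.33.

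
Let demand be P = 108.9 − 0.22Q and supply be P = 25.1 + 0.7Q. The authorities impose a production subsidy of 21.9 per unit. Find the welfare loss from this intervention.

260.66

Competitive equilibrium: 108.9 − 0.22Q = 25.1 + 0.7Q → Q* = 91.087, P* = 88.8609.
The subsidy lowers effective supply by 21.9: P = 3.2 + 0.7Q.
New quantity: 108.9 − 0.22Q = 3.2 + 0.7Q → Q' = 114.8913.
Overproduction ΔQ = 114.8913 − 91.087 = 23.8043; wedge = subsidy = 21.9.
The triangle = ½ × 23.8043 × 21.9 = 260.66.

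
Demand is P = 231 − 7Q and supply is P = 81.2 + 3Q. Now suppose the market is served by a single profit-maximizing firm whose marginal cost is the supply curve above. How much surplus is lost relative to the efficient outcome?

190.24

Competitive equilibrium: 231 − 7Q = 81.2 + 3Q → Q* = 14.98, P* = 126.14.
Marginal revenue: MR = 231 − 14Q. Set MR = MC: 231 − 14Q = 81.2 + 3Q → Q_m = 8.81176.
Price P_m = 231 − 7·8.81176 = 169.31768; MC(Q_m) = 81.2 + 3·8.81176 = 107.63528.
Competitive Q* = 14.98, so ΔQ = 6.16824; wedge = 169.31768 − 107.63528 = 61.6824.
DWL = ½ × 6.16824 × 61.6824 = 190.24.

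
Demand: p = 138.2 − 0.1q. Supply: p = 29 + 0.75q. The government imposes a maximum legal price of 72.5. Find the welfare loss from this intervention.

Competitive equilibrium: 138.2 − 0.1q = 29 + 0.75q → q* = 128.4706, p* = 125.3529.
At the ceiling p = 72.5, quantity supplied = (72.5 − 29)/0.75 = 58.
Willingness to pay at q' = 58: 138.2 − 0.1·58 = 132.4.
Δq = 128.4706 − 58 = 70.4706; wedge = 132.4 − 72.5 = 59.9.
The triangle = ½ × 70.4706 × 59.9 = 2110.59.

2110.59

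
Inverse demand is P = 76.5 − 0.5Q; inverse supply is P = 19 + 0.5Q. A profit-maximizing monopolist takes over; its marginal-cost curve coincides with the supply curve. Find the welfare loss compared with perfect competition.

183.68

Competitive equilibrium: 76.5 − 0.5Q = 19 + 0.5Q → Q* = 57.5, P* = 47.75.
Marginal revenue: MR = 76.5 − Q. Set MR = MC: 76.5 − Q = 19 + 0.5Q → Q_m = 38.3333.
Price P_m = 76.5 − 0.5·38.3333 = 57.3334; MC(Q_m) = 19 + 0.5·38.3333 = 38.1667.
Competitive Q* = 57.5, so ΔQ = 19.1667; wedge = 57.3334 − 38.1667 = 19.1667.
The triangle = ½ × 19.1667 × 19.1667 = 183.68.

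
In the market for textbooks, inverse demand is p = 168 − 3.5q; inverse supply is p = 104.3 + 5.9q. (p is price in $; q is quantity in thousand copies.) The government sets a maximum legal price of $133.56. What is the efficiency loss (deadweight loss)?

Competitive equilibrium: 168 − 3.5q = 104.3 + 5.9q → q* = 6.7766, p* = 144.2819.
At the ceiling p = 133.56, quantity supplied = (133.56 − 104.3)/5.9 = 4.9593.
Willingness to pay at q' = 4.9593: 168 − 3.5·4.9593 = 150.6425.
Δq = 6.7766 − 4.9593 = 1.8173; wedge = 150.6425 − 133.56 = 17.0825.
The triangle = ½ × 1.8173 × 17.0825 = $15.52 thousand.

$15.52 thousand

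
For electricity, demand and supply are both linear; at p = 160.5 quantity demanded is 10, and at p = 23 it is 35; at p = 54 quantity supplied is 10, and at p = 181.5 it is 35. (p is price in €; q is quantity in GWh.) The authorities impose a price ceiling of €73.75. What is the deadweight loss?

€202.07

Demand slope = (23 − 160.5)/(35 − 10) = −5.5, so p = 215.5 − 5.5q.
Supply slope = (181.5 − 54)/(35 − 10) = 5.1, so p = 3 + 5.1q.
Competitive equilibrium: 215.5 − 5.5q = 3 + 5.1q → q* = 20.0472, p* = 105.2406.
At the ceiling p = 73.75, quantity supplied = (73.75 − 3)/5.1 = 13.8725.
Willingness to pay at q' = 13.8725: 215.5 − 5.5·13.8725 = 139.2013.
Δq = 20.0472 − 13.8725 = 6.1747; wedge = 139.2013 − 73.75 = 65.4513.
DWL = ½ × 6.1747 × 65.4513 = €202.07.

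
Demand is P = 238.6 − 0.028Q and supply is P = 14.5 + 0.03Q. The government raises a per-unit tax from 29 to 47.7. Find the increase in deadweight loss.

Competitive equilibrium: 238.6 − 0.028Q = 14.5 + 0.03Q → Q* = 3863.7931, P* = 130.4138.
For a per-unit tax t: ΔQ = t/0.058, so DWL = ½·t·(t/0.058) = t²/0.116.
At t = 29: DWL = 7250. At t = 47.7: DWL = 19614.569.
Increase = 19614.569 − 7250 = 12364.57.

12364.57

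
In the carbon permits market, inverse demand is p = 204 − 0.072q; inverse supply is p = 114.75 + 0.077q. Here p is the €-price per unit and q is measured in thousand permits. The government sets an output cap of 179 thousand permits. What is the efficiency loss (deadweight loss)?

Competitive equilibrium: 204 − 0.072q = 114.75 + 0.077q → q* = 598.9933, p* = 160.8725.
At q = 179: demand price = 204 − 0.072·179 = 191.112; supply price = 114.75 + 0.077·179 = 128.533.
Δq = 598.9933 − 179 = 419.9933; wedge = 191.112 − 128.533 = 62.579.
Welfare loss = ½ × 419.9933 × 62.579 = €13141.38 thousand.

€13141.38 thousand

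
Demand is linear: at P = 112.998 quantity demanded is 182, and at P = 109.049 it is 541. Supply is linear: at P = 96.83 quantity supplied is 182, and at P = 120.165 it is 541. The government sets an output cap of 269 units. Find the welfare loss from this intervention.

600.77

Demand slope = (109.049 − 112.998)/(541 − 182) = −0.011, so P = 115 − 0.011Q.
Supply slope = (120.165 − 96.83)/(541 − 182) = 0.065, so P = 85 + 0.065Q.
Competitive equilibrium: 115 − 0.011Q = 85 + 0.065Q → Q* = 394.7368, P* = 110.6579.
At Q = 269: demand price = 115 − 0.011·269 = 112.041; supply price = 85 + 0.065·269 = 102.485.
ΔQ = 394.7368 − 269 = 125.7368; wedge = 112.041 − 102.485 = 9.556.
Deadweight loss = ½ × 125.7368 × 9.556 = 600.77.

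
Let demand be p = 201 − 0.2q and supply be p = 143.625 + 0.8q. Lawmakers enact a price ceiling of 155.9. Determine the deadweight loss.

Competitive equilibrium: 201 − 0.2q = 143.625 + 0.8q → q* = 57.375, p* = 189.525.
At the ceiling p = 155.9, quantity supplied = (155.9 − 143.625)/0.8 = 15.3438.
Willingness to pay at q' = 15.3438: 201 − 0.2·15.3438 = 197.9312.
Δq = 57.375 − 15.3438 = 42.0312; wedge = 197.9312 − 155.9 = 42.0312.
Welfare loss = ½ × 42.0312 × 42.0312 = 883.31.

883.31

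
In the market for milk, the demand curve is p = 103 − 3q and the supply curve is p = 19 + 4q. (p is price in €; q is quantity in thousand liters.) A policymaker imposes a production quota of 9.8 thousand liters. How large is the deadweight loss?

€16.94 thousand

Competitive equilibrium: 103 − 3q = 19 + 4q → q* = 12, p* = 67.
At q = 9.8: demand price = 103 − 3·9.8 = 73.6; supply price = 19 + 4·9.8 = 58.2.
Δq = 12 − 9.8 = 2.2; wedge = 73.6 − 58.2 = 15.4.
DWL = ½ × 2.2 × 15.4 = €16.94 thousand.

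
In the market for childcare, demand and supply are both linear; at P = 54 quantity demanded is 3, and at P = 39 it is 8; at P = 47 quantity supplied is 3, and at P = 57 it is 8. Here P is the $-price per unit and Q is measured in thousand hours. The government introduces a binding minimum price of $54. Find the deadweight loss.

Demand slope = (39 − 54)/(8 − 3) = −3, so P = 63 − 3Q.
Supply slope = (57 − 47)/(8 − 3) = 2, so P = 41 + 2Q.
Competitive equilibrium: 63 − 3Q = 41 + 2Q → Q* = 4.4, P* = 49.8.
At the floor P = 54, quantity demanded = (63 − 54)/3 = 3.
Sellers' marginal cost at Q' = 3: 41 + 2·3 = 47.
ΔQ = 4.4 − 3 = 1.4; wedge = 54 − 47 = 7.
Deadweight loss = ½ × 1.4 × 7 = $4.90 thousand.

$4.90 thousand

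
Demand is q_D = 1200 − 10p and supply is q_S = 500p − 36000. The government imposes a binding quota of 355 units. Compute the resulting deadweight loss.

681.39

In inverse form: demand p = 120 − 0.1q, supply p = 72 + 0.002q.
Competitive equilibrium: 120 − 0.1q = 72 + 0.002q → q* = 470.5882, p* = 72.9412.
At q = 355: demand price = 120 − 0.1·355 = 84.5; supply price = 72 + 0.002·355 = 72.71.
Δq = 470.5882 − 355 = 115.5882; wedge = 84.5 − 72.71 = 11.79.
The triangle = ½ × 115.5882 × 11.79 = 681.39.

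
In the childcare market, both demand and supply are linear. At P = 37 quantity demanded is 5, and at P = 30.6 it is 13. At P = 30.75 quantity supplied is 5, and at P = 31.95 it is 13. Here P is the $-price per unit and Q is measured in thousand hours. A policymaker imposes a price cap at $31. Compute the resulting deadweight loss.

$11.46 thousand

Demand slope = (30.6 − 37)/(13 − 5) = −0.8, so P = 41 − 0.8Q.
Supply slope = (31.95 − 30.75)/(13 − 5) = 0.15, so P = 30 + 0.15Q.
Competitive equilibrium: 41 − 0.8Q = 30 + 0.15Q → Q* = 11.5789, P* = 31.7368.
At the ceiling P = 31, quantity supplied = (31 − 30)/0.15 = 6.6667.
Willingness to pay at Q' = 6.6667: 41 − 0.8·6.6667 = 35.6666.
ΔQ = 11.5789 − 6.6667 = 4.9122; wedge = 35.6666 − 31 = 4.6666.
The triangle = ½ × 4.9122 × 4.6666 = $11.46 thousand.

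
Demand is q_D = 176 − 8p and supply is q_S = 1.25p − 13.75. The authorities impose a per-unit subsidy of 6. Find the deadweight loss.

In inverse form: demand p = 22 − 0.125q, supply p = 11 + 0.8q.
Competitive equilibrium: 22 − 0.125q = 11 + 0.8q → q* = 11.8919, p* = 20.5135.
The subsidy lowers effective supply by 6: p = 5 + 0.8q.
New quantity: 22 − 0.125q = 5 + 0.8q → q' = 18.3784.
Overproduction Δq = 18.3784 − 11.8919 = 6.4865; wedge = subsidy = 6.
DWL = ½ × 6.4865 × 6 = 19.46.

19.46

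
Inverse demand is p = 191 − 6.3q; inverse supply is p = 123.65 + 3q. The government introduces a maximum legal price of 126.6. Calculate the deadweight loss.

Competitive equilibrium: 191 − 6.3q = 123.65 + 3q → q* = 7.2419, p* = 145.3758.
At the ceiling p = 126.6, quantity supplied = (126.6 − 123.65)/3 = 0.9833.
Willingness to pay at q' = 0.9833: 191 − 6.3·0.9833 = 184.8052.
Δq = 7.2419 − 0.9833 = 6.2586; wedge = 184.8052 − 126.6 = 58.2052.
Deadweight loss = ½ × 6.2586 × 58.2052 = 182.14.

182.14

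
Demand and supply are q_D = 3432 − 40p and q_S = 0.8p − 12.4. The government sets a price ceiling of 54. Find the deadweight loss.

In inverse form: demand p = 85.8 − 0.025q, supply p = 15.5 + 1.25q.
Competitive equilibrium: 85.8 − 0.025q = 15.5 + 1.25q → q* = 55.1373, p* = 84.4216.
At the ceiling p = 54, quantity supplied = (54 − 15.5)/1.25 = 30.8.
Willingness to pay at q' = 30.8: 85.8 − 0.025·30.8 = 85.03.
Δq = 55.1373 − 30.8 = 24.3373; wedge = 85.03 − 54 = 31.03.
Welfare loss = ½ × 24.3373 × 31.03 = 377.59.

377.59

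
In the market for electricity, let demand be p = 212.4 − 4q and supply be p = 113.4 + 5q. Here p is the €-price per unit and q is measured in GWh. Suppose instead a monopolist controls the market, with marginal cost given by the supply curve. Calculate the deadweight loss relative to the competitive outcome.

Competitive equilibrium: 212.4 − 4q = 113.4 + 5q → q* = 11, p* = 168.4.
Marginal revenue: MR = 212.4 − 8q. Set MR = MC: 212.4 − 8q = 113.4 + 5q → q_m = 7.6154.
Price p_m = 212.4 − 4·7.6154 = 181.9384; MC(q_m) = 113.4 + 5·7.6154 = 151.477.
Competitive q* = 11, so Δq = 3.3846; wedge = 181.9384 − 151.477 = 30.4614.
DWL = ½ × 3.3846 × 30.4614 = €51.55.

€51.55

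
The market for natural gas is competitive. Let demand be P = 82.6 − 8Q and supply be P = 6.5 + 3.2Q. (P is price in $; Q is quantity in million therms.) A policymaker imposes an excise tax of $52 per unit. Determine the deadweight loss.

Competitive equilibrium: 82.6 − 8Q = 6.5 + 3.2Q → Q* = 6.7946, P* = 28.2429.
With the tax, the buyer price exceeds the seller price by 52: (82.6 − 8Q) − (6.5 + 3.2Q) = 52 → Q' = 2.1518.
ΔQ = 6.7946 − 2.1518 = 4.6428; the wedge equals the tax, 52.
Welfare loss = ½ × 4.6428 × 52 = $120.71 million.

$120.71 million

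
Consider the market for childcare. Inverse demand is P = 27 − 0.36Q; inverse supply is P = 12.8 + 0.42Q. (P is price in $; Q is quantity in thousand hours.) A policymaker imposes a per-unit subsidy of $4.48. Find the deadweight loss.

Competitive equilibrium: 27 − 0.36Q = 12.8 + 0.42Q → Q* = 18.2051, P* = 20.4462.
The subsidy lowers effective supply by 4.48: P = 8.32 + 0.42Q.
New quantity: 27 − 0.36Q = 8.32 + 0.42Q → Q' = 23.9487.
Overproduction ΔQ = 23.9487 − 18.2051 = 5.7436; wedge = subsidy = 4.48.
The triangle = ½ × 5.7436 × 4.48 = $12.87 thousand.

$12.87 thousand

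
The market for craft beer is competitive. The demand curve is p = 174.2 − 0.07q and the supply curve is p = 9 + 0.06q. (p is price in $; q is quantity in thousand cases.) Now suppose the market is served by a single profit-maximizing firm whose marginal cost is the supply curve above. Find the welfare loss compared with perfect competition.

Competitive equilibrium: 174.2 − 0.07q = 9 + 0.06q → q* = 1270.7692, p* = 85.2462.
Marginal revenue: MR = 174.2 − 0.14q. Set MR = MC: 174.2 − 0.14q = 9 + 0.06q → q_m = 826.
Price p_m = 174.2 − 0.07·826 = 116.38; MC(q_m) = 9 + 0.06·826 = 58.56.
Competitive q* = 1270.7692, so Δq = 444.7692; wedge = 116.38 − 58.56 = 57.82.
Deadweight loss = ½ × 444.7692 × 57.82 = $12858.28 thousand.

$12858.28 thousand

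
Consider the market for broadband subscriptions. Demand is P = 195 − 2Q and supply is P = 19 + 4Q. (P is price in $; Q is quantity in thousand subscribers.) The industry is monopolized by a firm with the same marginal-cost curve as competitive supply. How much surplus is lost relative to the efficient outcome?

Competitive equilibrium: 195 − 2Q = 19 + 4Q → Q* = 29.3333, P* = 136.3333.
Marginal revenue: MR = 195 − 4Q. Set MR = MC: 195 − 4Q = 19 + 4Q → Q_m = 22.
Price P_m = 195 − 2·22 = 151; MC(Q_m) = 19 + 4·22 = 107.
Competitive Q* = 29.3333, so ΔQ = 7.3333; wedge = 151 − 107 = 44.
DWL = ½ × 7.3333 × 44 = $161.33 thousand.

$161.33 thousand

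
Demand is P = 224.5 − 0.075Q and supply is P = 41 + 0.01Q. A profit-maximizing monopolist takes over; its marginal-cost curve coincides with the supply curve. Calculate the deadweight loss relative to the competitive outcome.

43521.69

Competitive equilibrium: 224.5 − 0.075Q = 41 + 0.01Q → Q* = 2158.823529, P* = 62.588235.
Marginal revenue: MR = 224.5 − 0.15Q. Set MR = MC: 224.5 − 0.15Q = 41 + 0.01Q → Q_m = 1146.875.
Price P_m = 224.5 − 0.075·1146.875 = 138.484375; MC(Q_m) = 41 + 0.01·1146.875 = 52.46875.
Competitive Q* = 2158.823529, so ΔQ = 1011.948529; wedge = 138.484375 − 52.46875 = 86.015625.
DWL = ½ × 1011.948529 × 86.015625 = 43521.69.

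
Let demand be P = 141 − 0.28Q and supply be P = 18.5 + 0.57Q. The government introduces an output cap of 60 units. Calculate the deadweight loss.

Competitive equilibrium: 141 − 0.28Q = 18.5 + 0.57Q → Q* = 144.11765, P* = 100.64706.
At Q = 60: demand price = 141 − 0.28·60 = 124.2; supply price = 18.5 + 0.57·60 = 52.7.
ΔQ = 144.11765 − 60 = 84.11765; wedge = 124.2 − 52.7 = 71.5.
Welfare loss = ½ × 84.11765 × 71.5 = 3007.21.

3007.21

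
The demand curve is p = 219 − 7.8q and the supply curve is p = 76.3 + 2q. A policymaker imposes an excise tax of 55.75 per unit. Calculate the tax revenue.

494.64

Competitive equilibrium: 219 − 7.8q = 76.3 + 2q → q* = 14.5612, p* = 105.4224.
With the tax, the buyer price exceeds the seller price by 55.75: (219 − 7.8q) − (76.3 + 2q) = 55.75 → q' = 8.8724.
Tax revenue = 55.75 × 8.8724 = 494.64.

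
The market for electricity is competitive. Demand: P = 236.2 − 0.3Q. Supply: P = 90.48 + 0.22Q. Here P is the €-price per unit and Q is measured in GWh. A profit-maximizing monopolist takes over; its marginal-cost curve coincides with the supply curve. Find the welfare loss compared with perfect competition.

€2732.88

Competitive equilibrium: 236.2 − 0.3Q = 90.48 + 0.22Q → Q* = 280.2308, P* = 152.1308.
Marginal revenue: MR = 236.2 − 0.6Q. Set MR = MC: 236.2 − 0.6Q = 90.48 + 0.22Q → Q_m = 177.7073.
Price P_m = 236.2 − 0.3·177.7073 = 182.8878; MC(Q_m) = 90.48 + 0.22·177.7073 = 129.5756.
Competitive Q* = 280.2308, so ΔQ = 102.5235; wedge = 182.8878 − 129.5756 = 53.3122.
Welfare loss = ½ × 102.5235 × 53.3122 = €2732.88.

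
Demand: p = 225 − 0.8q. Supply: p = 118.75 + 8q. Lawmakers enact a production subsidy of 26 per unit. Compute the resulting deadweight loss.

38.41

Competitive equilibrium: 225 − 0.8q = 118.75 + 8q → q* = 12.0739, p* = 215.3409.
The subsidy lowers effective supply by 26: p = 92.75 + 8q.
New quantity: 225 − 0.8q = 92.75 + 8q → q' = 15.0284.
Overproduction Δq = 15.0284 − 12.0739 = 2.9545; wedge = subsidy = 26.
Welfare loss = ½ × 2.9545 × 26 = 38.41.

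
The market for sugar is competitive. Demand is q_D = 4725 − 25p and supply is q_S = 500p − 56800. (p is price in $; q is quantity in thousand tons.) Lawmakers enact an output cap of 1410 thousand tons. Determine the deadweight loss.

$3116.58 thousand

In inverse form: demand p = 189 − 0.04q, supply p = 113.6 + 0.002q.
Competitive equilibrium: 189 − 0.04q = 113.6 + 0.002q → q* = 1795.2381, p* = 117.1905.
At q = 1410: demand price = 189 − 0.04·1410 = 132.6; supply price = 113.6 + 0.002·1410 = 116.42.
Δq = 1795.2381 − 1410 = 385.2381; wedge = 132.6 − 116.42 = 16.18.
The triangle = ½ × 385.2381 × 16.18 = $3116.58 thousand.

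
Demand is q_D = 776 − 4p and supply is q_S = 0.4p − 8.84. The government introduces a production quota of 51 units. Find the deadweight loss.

182.13

In inverse form: demand p = 194 − 0.25q, supply p = 22.1 + 2.5q.
Competitive equilibrium: 194 − 0.25q = 22.1 + 2.5q → q* = 62.5091, p* = 178.3727.
At q = 51: demand price = 194 − 0.25·51 = 181.25; supply price = 22.1 + 2.5·51 = 149.6.
Δq = 62.5091 − 51 = 11.5091; wedge = 181.25 − 149.6 = 31.65.
Deadweight loss = ½ × 11.5091 × 31.65 = 182.13.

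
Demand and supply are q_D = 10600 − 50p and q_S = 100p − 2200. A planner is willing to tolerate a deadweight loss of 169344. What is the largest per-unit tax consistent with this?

In inverse form: demand p = 212 − 0.02q, supply p = 22 + 0.01q.
Competitive equilibrium: 212 − 0.02q = 22 + 0.01q → q* = 6333.3333, p* = 85.3333.
A tax t gives Δq = t/0.03 and wedge t, so DWL = t²/0.06.
t²/0.06 = 169344 → t² = 10160.64 → t = 100.8.

100.8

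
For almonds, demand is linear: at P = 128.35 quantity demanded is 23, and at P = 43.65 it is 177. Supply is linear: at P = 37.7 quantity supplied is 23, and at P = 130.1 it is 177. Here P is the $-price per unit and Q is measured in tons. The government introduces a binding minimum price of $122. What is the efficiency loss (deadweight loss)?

$2602.84

Demand slope = (43.65 − 128.35)/(177 − 23) = −0.55, so P = 141 − 0.55Q.
Supply slope = (130.1 − 37.7)/(177 − 23) = 0.6, so P = 23.9 + 0.6Q.
Competitive equilibrium: 141 − 0.55Q = 23.9 + 0.6Q → Q* = 101.8261, P* = 84.9957.
At the floor P = 122, quantity demanded = (141 − 122)/0.55 = 34.5455.
Sellers' marginal cost at Q' = 34.5455: 23.9 + 0.6·34.5455 = 44.6273.
ΔQ = 101.8261 − 34.5455 = 67.2806; wedge = 122 − 44.6273 = 77.3727.
The triangle = ½ × 67.2806 × 77.3727 = $2602.84.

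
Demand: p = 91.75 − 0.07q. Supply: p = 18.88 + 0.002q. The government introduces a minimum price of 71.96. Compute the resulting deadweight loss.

Competitive equilibrium: 91.75 − 0.07q = 18.88 + 0.002q → q* = 1012.08333, p* = 20.90417.
At the floor p = 71.96, quantity demanded = (91.75 − 71.96)/0.07 = 282.71429.
Sellers' marginal cost at q' = 282.71429: 18.88 + 0.002·282.71429 = 19.44543.
Δq = 1012.08333 − 282.71429 = 729.36904; wedge = 71.96 − 19.44543 = 52.51457.
Deadweight loss = ½ × 729.36904 × 52.51457 = 19151.25.

19151.25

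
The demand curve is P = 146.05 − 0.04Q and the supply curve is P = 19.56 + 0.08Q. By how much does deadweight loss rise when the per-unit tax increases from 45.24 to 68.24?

10875.17

Competitive equilibrium: 146.05 − 0.04Q = 19.56 + 0.08Q → Q* = 1054.0833, P* = 103.8867.
For a per-unit tax t: ΔQ = t/0.12, so DWL = ½·t·(t/0.12) = t²/0.24.
At t = 45.24: DWL = 8527.74. At t = 68.24: DWL = 19402.907.
Increase = 19402.907 − 8527.74 = 10875.17.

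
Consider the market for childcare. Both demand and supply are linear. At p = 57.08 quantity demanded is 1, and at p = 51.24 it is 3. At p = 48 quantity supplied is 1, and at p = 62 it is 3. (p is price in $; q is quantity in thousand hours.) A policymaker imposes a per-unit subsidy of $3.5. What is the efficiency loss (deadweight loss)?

$0.62 thousand

Demand slope = (51.24 − 57.08)/(3 − 1) = −2.92, so p = 60 − 2.92q.
Supply slope = (62 − 48)/(3 − 1) = 7, so p = 41 + 7q.
Competitive equilibrium: 60 − 2.92q = 41 + 7q → q* = 1.9153, p* = 54.4073.
The subsidy lowers effective supply by 3.5: p = 37.5 + 7q.
New quantity: 60 − 2.92q = 37.5 + 7q → q' = 2.2681.
Overproduction Δq = 2.2681 − 1.9153 = 0.3528; wedge = subsidy = 3.5.
Deadweight loss = ½ × 0.3528 × 3.5 = $0.62 thousand.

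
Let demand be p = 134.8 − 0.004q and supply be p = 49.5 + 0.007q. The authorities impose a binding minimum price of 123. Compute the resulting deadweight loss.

126960.11

Competitive equilibrium: 134.8 − 0.004q = 49.5 + 0.007q → q* = 7754.5455, p* = 103.7818.
At the floor p = 123, quantity demanded = (134.8 − 123)/0.004 = 2950.
Sellers' marginal cost at q' = 2950: 49.5 + 0.007·2950 = 70.15.
Δq = 7754.5455 − 2950 = 4804.5455; wedge = 123 − 70.15 = 52.85.
Welfare loss = ½ × 4804.5455 × 52.85 = 126960.11.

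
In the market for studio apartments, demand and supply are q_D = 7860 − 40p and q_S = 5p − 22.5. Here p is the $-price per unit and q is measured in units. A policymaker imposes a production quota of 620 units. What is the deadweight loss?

$6125

In inverse form: demand p = 196.5 − 0.025q, supply p = 4.5 + 0.2q.
Competitive equilibrium: 196.5 − 0.025q = 4.5 + 0.2q → q* = 853.3333, p* = 175.1667.
At q = 620: demand price = 196.5 − 0.025·620 = 181; supply price = 4.5 + 0.2·620 = 128.5.
Δq = 853.3333 − 620 = 233.3333; wedge = 181 − 128.5 = 52.5.
The triangle = ½ × 233.3333 × 52.5 = $6125.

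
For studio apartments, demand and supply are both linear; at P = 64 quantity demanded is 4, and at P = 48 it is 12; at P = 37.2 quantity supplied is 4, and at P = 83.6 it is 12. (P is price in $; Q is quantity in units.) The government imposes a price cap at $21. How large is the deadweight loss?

Demand slope = (48 − 64)/(12 − 4) = −2, so P = 72 − 2Q.
Supply slope = (83.6 − 37.2)/(12 − 4) = 5.8, so P = 14 + 5.8Q.
Competitive equilibrium: 72 − 2Q = 14 + 5.8Q → Q* = 7.4359, P* = 57.1282.
At the ceiling P = 21, quantity supplied = (21 − 14)/5.8 = 1.2069.
Willingness to pay at Q' = 1.2069: 72 − 2·1.2069 = 69.5862.
ΔQ = 7.4359 − 1.2069 = 6.229; wedge = 69.5862 − 21 = 48.5862.
Welfare loss = ½ × 6.229 × 48.5862 = $151.32.

$151.32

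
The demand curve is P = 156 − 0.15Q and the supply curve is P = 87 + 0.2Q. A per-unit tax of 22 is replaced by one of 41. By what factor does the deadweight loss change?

Competitive equilibrium: 156 − 0.15Q = 87 + 0.2Q → Q* = 197.1429, P* = 126.4286.
For a per-unit tax t: ΔQ = t/0.35, so DWL = ½·t·(t/0.35) = t²/0.7.
At t = 22: DWL = 691.429. At t = 41: DWL = 2401.429.
Ratio = (41/22)² = 3.473.

3.473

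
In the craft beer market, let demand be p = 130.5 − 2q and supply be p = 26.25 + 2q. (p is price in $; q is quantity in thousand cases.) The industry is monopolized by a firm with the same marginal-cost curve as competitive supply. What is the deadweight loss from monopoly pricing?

$150.95 thousand

Competitive equilibrium: 130.5 − 2q = 26.25 + 2q → q* = 26.0625, p* = 78.375.
Marginal revenue: MR = 130.5 − 4q. Set MR = MC: 130.5 − 4q = 26.25 + 2q → q_m = 17.375.
Price p_m = 130.5 − 2·17.375 = 95.75; MC(q_m) = 26.25 + 2·17.375 = 61.
Competitive q* = 26.0625, so Δq = 8.6875; wedge = 95.75 − 61 = 34.75.
Welfare loss = ½ × 8.6875 × 34.75 = $150.95 thousand.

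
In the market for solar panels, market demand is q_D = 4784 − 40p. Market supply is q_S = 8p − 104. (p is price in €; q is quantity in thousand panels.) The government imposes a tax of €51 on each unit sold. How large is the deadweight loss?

In inverse form: demand p = 119.6 − 0.025q, supply p = 13 + 0.125q.
Competitive equilibrium: 119.6 − 0.025q = 13 + 0.125q → q* = 710.6667, p* = 101.8333.
With the tax, the buyer price exceeds the seller price by 51: (119.6 − 0.025q) − (13 + 0.125q) = 51 → q' = 370.6667.
Δq = 710.6667 − 370.6667 = 340; the wedge equals the tax, 51.
The triangle = ½ × 340 × 51 = €8670 thousand.

€8670 thousand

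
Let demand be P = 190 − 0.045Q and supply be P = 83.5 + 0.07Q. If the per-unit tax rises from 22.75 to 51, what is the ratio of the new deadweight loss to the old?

5.025

Competitive equilibrium: 190 − 0.045Q = 83.5 + 0.07Q → Q* = 926.087, P* = 148.3261.
For a per-unit tax t: ΔQ = t/0.115, so DWL = ½·t·(t/0.115) = t²/0.23.
At t = 22.75: DWL = 2250.272. At t = 51: DWL = 11308.696.
Ratio = (51/22.75)² = 5.025.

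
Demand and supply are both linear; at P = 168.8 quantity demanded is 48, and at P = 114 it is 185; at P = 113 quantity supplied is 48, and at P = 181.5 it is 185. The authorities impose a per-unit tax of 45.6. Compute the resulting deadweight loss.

Demand slope = (114 − 168.8)/(185 − 48) = −0.4, so P = 188 − 0.4Q.
Supply slope = (181.5 − 113)/(185 − 48) = 0.5, so P = 89 + 0.5Q.
Competitive equilibrium: 188 − 0.4Q = 89 + 0.5Q → Q* = 110, P* = 144.
With the tax, the buyer price exceeds the seller price by 45.6: (188 − 0.4Q) − (89 + 0.5Q) = 45.6 → Q' = 59.3333.
ΔQ = 110 − 59.3333 = 50.6667; the wedge equals the tax, 45.6.
Welfare loss = ½ × 50.6667 × 45.6 = 1155.20.

1155.20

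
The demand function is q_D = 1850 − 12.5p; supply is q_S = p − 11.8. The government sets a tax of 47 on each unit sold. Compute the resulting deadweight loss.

In inverse form: demand p = 148 − 0.08q, supply p = 11.8 + q.
Competitive equilibrium: 148 − 0.08q = 11.8 + q → q* = 126.11111, p* = 137.91111.
With the tax, the buyer price exceeds the seller price by 47: (148 − 0.08q) − (11.8 + q) = 47 → q' = 82.59259.
Δq = 126.11111 − 82.59259 = 43.51852; the wedge equals the tax, 47.
Deadweight loss = ½ × 43.51852 × 47 = 1022.69.

1022.69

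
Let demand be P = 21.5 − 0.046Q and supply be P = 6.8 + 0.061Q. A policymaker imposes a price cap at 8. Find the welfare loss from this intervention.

741.29

Competitive equilibrium: 21.5 − 0.046Q = 6.8 + 0.061Q → Q* = 137.3832, P* = 15.1804.
At the ceiling P = 8, quantity supplied = (8 − 6.8)/0.061 = 19.6721.
Willingness to pay at Q' = 19.6721: 21.5 − 0.046·19.6721 = 20.5951.
ΔQ = 137.3832 − 19.6721 = 117.7111; wedge = 20.5951 − 8 = 12.5951.
The triangle = ½ × 117.7111 × 12.5951 = 741.29.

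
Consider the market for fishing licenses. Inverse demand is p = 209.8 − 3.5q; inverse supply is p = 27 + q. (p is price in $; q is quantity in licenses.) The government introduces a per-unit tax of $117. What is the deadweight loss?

$1521

Competitive equilibrium: 209.8 − 3.5q = 27 + q → q* = 40.6222, p* = 67.6222.
With the tax, the buyer price exceeds the seller price by 117: (209.8 − 3.5q) − (27 + q) = 117 → q' = 14.6222.
Δq = 40.6222 − 14.6222 = 26; the wedge equals the tax, 117.
The triangle = ½ × 26 × 117 = $1521.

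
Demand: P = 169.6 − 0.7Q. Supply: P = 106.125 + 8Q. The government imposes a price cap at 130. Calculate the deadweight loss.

Competitive equilibrium: 169.6 − 0.7Q = 106.125 + 8Q → Q* = 7.296, P* = 164.4928.
At the ceiling P = 130, quantity supplied = (130 − 106.125)/8 = 2.9844.
Willingness to pay at Q' = 2.9844: 169.6 − 0.7·2.9844 = 167.5109.
ΔQ = 7.296 − 2.9844 = 4.3116; wedge = 167.5109 − 130 = 37.5109.
Deadweight loss = ½ × 4.3116 × 37.5109 = 80.87.

80.87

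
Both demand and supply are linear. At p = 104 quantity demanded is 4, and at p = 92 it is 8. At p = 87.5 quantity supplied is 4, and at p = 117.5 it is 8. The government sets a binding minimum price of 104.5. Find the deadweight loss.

Demand slope = (92 − 104)/(8 − 4) = −3, so p = 116 − 3q.
Supply slope = (117.5 − 87.5)/(8 − 4) = 7.5, so p = 57.5 + 7.5q.
Competitive equilibrium: 116 − 3q = 57.5 + 7.5q → q* = 5.5714, p* = 99.2857.
At the floor p = 104.5, quantity demanded = (116 − 104.5)/3 = 3.8333.
Sellers' marginal cost at q' = 3.8333: 57.5 + 7.5·3.8333 = 86.2498.
Δq = 5.5714 − 3.8333 = 1.7381; wedge = 104.5 − 86.2498 = 18.2502.
DWL = ½ × 1.7381 × 18.2502 = 15.86.

15.86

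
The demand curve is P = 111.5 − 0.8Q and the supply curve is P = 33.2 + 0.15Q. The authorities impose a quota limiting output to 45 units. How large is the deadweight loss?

665.16

Competitive equilibrium: 111.5 − 0.8Q = 33.2 + 0.15Q → Q* = 82.4211, P* = 45.5632.
At Q = 45: demand price = 111.5 − 0.8·45 = 75.5; supply price = 33.2 + 0.15·45 = 39.95.
ΔQ = 82.4211 − 45 = 37.4211; wedge = 75.5 − 39.95 = 35.55.
DWL = ½ × 37.4211 × 35.55 = 665.16.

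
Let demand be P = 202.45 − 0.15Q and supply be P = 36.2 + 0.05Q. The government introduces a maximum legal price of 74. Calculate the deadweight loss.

Competitive equilibrium: 202.45 − 0.15Q = 36.2 + 0.05Q → Q* = 831.25, P* = 77.7625.
At the ceiling P = 74, quantity supplied = (74 − 36.2)/0.05 = 756.
Willingness to pay at Q' = 756: 202.45 − 0.15·756 = 89.05.
ΔQ = 831.25 − 756 = 75.25; wedge = 89.05 − 74 = 15.05.
Deadweight loss = ½ × 75.25 × 15.05 = 566.26.

566.26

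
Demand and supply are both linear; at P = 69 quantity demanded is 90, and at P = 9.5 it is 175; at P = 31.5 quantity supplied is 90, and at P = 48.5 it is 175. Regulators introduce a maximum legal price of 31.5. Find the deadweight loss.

Demand slope = (9.5 − 69)/(175 − 90) = −0.7, so P = 132 − 0.7Q.
Supply slope = (48.5 − 31.5)/(175 − 90) = 0.2, so P = 13.5 + 0.2Q.
Competitive equilibrium: 132 − 0.7Q = 13.5 + 0.2Q → Q* = 131.6667, P* = 39.8333.
At the ceiling P = 31.5, quantity supplied = (31.5 − 13.5)/0.2 = 90.
Willingness to pay at Q' = 90: 132 − 0.7·90 = 69.
ΔQ = 131.6667 − 90 = 41.6667; wedge = 69 − 31.5 = 37.5.
Welfare loss = ½ × 41.6667 × 37.5 = 781.25.

781.25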